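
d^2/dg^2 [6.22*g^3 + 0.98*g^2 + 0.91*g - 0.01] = 37.32*g + 1.96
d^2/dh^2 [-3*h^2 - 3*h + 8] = -6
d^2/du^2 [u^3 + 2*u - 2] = 6*u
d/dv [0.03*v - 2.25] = 0.0300000000000000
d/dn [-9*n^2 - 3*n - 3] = -18*n - 3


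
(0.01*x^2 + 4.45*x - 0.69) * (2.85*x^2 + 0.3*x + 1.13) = 0.0285*x^4 + 12.6855*x^3 - 0.6202*x^2 + 4.8215*x - 0.7797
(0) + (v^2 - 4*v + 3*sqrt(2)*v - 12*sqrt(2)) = v^2 - 4*v + 3*sqrt(2)*v - 12*sqrt(2)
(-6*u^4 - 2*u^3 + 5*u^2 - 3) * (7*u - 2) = -42*u^5 - 2*u^4 + 39*u^3 - 10*u^2 - 21*u + 6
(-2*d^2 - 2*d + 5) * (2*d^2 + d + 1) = -4*d^4 - 6*d^3 + 6*d^2 + 3*d + 5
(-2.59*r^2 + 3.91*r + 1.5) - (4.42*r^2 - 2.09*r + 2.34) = -7.01*r^2 + 6.0*r - 0.84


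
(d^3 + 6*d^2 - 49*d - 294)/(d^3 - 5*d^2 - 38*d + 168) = (d + 7)/(d - 4)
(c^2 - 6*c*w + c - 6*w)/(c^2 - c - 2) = (c - 6*w)/(c - 2)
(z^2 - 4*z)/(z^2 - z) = (z - 4)/(z - 1)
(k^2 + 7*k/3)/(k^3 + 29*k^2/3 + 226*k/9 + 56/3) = 3*k/(3*k^2 + 22*k + 24)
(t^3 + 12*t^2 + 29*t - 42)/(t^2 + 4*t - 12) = (t^2 + 6*t - 7)/(t - 2)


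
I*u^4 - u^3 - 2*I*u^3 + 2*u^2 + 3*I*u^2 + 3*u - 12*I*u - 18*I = (u - 3)*(u - 2*I)*(u + 3*I)*(I*u + I)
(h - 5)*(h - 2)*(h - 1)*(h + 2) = h^4 - 6*h^3 + h^2 + 24*h - 20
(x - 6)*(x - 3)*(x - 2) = x^3 - 11*x^2 + 36*x - 36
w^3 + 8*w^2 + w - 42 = (w - 2)*(w + 3)*(w + 7)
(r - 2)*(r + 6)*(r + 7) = r^3 + 11*r^2 + 16*r - 84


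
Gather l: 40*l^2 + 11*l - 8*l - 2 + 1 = 40*l^2 + 3*l - 1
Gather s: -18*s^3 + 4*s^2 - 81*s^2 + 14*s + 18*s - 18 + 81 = -18*s^3 - 77*s^2 + 32*s + 63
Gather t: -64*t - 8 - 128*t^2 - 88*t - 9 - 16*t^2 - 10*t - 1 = -144*t^2 - 162*t - 18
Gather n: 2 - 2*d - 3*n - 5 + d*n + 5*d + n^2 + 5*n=3*d + n^2 + n*(d + 2) - 3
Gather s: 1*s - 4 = s - 4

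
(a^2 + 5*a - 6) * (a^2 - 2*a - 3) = a^4 + 3*a^3 - 19*a^2 - 3*a + 18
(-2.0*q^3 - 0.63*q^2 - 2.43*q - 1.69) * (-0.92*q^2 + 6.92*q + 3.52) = 1.84*q^5 - 13.2604*q^4 - 9.164*q^3 - 17.4784*q^2 - 20.2484*q - 5.9488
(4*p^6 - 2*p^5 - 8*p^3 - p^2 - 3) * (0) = 0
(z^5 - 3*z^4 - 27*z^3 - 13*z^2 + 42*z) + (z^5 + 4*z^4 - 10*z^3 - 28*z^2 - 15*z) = 2*z^5 + z^4 - 37*z^3 - 41*z^2 + 27*z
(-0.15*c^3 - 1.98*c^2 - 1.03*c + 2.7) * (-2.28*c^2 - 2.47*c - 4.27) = 0.342*c^5 + 4.8849*c^4 + 7.8795*c^3 + 4.8427*c^2 - 2.2709*c - 11.529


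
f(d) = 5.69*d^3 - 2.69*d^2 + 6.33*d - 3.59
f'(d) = 17.07*d^2 - 5.38*d + 6.33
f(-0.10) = -4.26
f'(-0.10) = 7.04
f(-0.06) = -3.98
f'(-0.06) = 6.71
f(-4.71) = -687.61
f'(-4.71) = 410.35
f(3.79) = 291.52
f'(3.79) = 231.13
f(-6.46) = -1690.68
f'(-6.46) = 753.44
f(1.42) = 16.27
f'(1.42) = 33.11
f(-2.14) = -85.22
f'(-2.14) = 96.02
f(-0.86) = -14.64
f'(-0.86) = 23.58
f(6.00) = 1166.59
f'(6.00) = 588.57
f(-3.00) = -200.42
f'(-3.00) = 176.10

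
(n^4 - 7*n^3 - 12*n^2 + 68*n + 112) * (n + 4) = n^5 - 3*n^4 - 40*n^3 + 20*n^2 + 384*n + 448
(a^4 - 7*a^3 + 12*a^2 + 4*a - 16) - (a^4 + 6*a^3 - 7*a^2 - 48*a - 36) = -13*a^3 + 19*a^2 + 52*a + 20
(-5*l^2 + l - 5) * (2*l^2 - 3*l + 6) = -10*l^4 + 17*l^3 - 43*l^2 + 21*l - 30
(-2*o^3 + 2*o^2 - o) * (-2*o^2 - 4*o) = 4*o^5 + 4*o^4 - 6*o^3 + 4*o^2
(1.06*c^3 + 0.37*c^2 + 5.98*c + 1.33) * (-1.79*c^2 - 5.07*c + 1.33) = -1.8974*c^5 - 6.0365*c^4 - 11.1703*c^3 - 32.2072*c^2 + 1.2103*c + 1.7689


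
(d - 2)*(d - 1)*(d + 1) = d^3 - 2*d^2 - d + 2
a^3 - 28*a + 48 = (a - 4)*(a - 2)*(a + 6)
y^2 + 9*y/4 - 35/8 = (y - 5/4)*(y + 7/2)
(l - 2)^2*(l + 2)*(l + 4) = l^4 + 2*l^3 - 12*l^2 - 8*l + 32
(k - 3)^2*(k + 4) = k^3 - 2*k^2 - 15*k + 36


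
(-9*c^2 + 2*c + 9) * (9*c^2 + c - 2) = -81*c^4 + 9*c^3 + 101*c^2 + 5*c - 18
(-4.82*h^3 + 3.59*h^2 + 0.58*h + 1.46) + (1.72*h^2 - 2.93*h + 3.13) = -4.82*h^3 + 5.31*h^2 - 2.35*h + 4.59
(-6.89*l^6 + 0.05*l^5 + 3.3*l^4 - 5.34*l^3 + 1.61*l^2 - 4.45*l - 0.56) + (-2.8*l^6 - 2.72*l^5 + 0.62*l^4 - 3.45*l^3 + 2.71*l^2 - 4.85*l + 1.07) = -9.69*l^6 - 2.67*l^5 + 3.92*l^4 - 8.79*l^3 + 4.32*l^2 - 9.3*l + 0.51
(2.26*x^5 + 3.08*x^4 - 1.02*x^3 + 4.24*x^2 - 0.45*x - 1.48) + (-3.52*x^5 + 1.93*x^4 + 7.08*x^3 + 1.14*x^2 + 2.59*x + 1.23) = -1.26*x^5 + 5.01*x^4 + 6.06*x^3 + 5.38*x^2 + 2.14*x - 0.25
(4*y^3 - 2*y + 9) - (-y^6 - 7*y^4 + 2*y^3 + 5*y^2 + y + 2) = y^6 + 7*y^4 + 2*y^3 - 5*y^2 - 3*y + 7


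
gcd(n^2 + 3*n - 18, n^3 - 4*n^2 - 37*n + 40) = 1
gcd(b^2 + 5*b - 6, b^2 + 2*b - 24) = b + 6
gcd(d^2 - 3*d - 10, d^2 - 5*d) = d - 5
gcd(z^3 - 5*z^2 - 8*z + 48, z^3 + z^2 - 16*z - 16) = z - 4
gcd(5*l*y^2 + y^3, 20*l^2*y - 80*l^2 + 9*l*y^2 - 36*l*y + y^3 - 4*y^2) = 5*l + y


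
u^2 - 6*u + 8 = (u - 4)*(u - 2)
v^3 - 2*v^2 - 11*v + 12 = (v - 4)*(v - 1)*(v + 3)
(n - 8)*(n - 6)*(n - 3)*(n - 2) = n^4 - 19*n^3 + 124*n^2 - 324*n + 288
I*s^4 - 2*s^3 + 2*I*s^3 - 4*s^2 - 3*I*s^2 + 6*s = s*(s + 3)*(s + 2*I)*(I*s - I)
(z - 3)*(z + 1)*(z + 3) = z^3 + z^2 - 9*z - 9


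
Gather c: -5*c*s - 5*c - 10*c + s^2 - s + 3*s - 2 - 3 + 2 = c*(-5*s - 15) + s^2 + 2*s - 3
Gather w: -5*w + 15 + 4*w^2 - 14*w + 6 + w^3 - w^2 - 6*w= w^3 + 3*w^2 - 25*w + 21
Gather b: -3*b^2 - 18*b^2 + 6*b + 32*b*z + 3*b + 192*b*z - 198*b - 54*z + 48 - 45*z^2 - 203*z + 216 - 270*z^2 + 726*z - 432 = -21*b^2 + b*(224*z - 189) - 315*z^2 + 469*z - 168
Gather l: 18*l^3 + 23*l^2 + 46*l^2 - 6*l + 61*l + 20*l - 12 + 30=18*l^3 + 69*l^2 + 75*l + 18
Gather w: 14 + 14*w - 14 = 14*w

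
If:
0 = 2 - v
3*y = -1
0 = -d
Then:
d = 0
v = 2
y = -1/3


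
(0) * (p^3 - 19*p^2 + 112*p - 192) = 0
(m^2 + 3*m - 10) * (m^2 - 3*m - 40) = m^4 - 59*m^2 - 90*m + 400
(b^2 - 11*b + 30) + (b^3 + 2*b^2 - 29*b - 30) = b^3 + 3*b^2 - 40*b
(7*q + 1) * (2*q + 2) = 14*q^2 + 16*q + 2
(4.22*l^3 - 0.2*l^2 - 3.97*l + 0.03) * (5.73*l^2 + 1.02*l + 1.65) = 24.1806*l^5 + 3.1584*l^4 - 15.9891*l^3 - 4.2075*l^2 - 6.5199*l + 0.0495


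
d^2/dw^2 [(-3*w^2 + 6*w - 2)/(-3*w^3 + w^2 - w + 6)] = 2*(27*w^6 - 162*w^5 + 135*w^4 + 345*w^3 - 678*w^2 + 210*w + 62)/(27*w^9 - 27*w^8 + 36*w^7 - 181*w^6 + 120*w^5 - 129*w^4 + 361*w^3 - 126*w^2 + 108*w - 216)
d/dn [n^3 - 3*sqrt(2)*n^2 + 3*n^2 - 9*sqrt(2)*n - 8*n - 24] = 3*n^2 - 6*sqrt(2)*n + 6*n - 9*sqrt(2) - 8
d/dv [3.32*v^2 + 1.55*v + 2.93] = 6.64*v + 1.55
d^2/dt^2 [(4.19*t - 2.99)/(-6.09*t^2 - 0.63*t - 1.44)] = (-(4.19*t - 2.99)*(12.18*t + 0.63)*(24.36*t + 1.26) + (153.1026*t - 31.1388)*(6.09*t^2 + 0.63*t + 1.44))/(6.09*t^2 + 0.63*t + 1.44)^3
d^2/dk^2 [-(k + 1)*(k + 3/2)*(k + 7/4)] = -6*k - 17/2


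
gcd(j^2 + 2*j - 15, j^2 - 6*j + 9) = j - 3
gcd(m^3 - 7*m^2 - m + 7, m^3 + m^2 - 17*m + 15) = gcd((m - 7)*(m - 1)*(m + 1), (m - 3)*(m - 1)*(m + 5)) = m - 1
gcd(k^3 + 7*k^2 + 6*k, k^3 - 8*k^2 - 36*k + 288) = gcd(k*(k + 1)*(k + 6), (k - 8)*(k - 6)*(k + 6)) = k + 6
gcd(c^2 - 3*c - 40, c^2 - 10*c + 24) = 1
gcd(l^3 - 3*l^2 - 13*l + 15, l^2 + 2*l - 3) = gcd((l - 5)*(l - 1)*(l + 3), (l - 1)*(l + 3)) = l^2 + 2*l - 3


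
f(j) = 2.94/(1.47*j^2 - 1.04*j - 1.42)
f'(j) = 2.94*(1.04 - 2.94*j)/(1.47*j^2 - 1.04*j - 1.42)^2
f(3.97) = 0.17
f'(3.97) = -0.10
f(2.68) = 0.46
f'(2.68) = -0.50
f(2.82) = 0.40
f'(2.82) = -0.40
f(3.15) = 0.30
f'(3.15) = -0.25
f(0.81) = -2.27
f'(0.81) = -2.34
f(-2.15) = 0.39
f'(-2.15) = 0.37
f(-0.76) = 13.40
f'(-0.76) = 199.86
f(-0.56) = -7.81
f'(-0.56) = 55.69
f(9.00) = 0.03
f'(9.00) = -0.01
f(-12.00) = 0.01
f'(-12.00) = 0.00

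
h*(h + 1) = h^2 + h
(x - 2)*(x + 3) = x^2 + x - 6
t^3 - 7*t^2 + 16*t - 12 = (t - 3)*(t - 2)^2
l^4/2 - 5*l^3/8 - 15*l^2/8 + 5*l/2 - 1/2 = (l/2 + 1)*(l - 2)*(l - 1)*(l - 1/4)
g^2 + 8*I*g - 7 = (g + I)*(g + 7*I)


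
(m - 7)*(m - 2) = m^2 - 9*m + 14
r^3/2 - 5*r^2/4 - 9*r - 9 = (r/2 + 1)*(r - 6)*(r + 3/2)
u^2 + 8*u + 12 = (u + 2)*(u + 6)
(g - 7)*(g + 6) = g^2 - g - 42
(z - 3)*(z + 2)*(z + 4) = z^3 + 3*z^2 - 10*z - 24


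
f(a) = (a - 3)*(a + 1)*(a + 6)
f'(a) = (a - 3)*(a + 1) + (a - 3)*(a + 6) + (a + 1)*(a + 6)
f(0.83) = -27.12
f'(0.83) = -6.29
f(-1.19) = 3.83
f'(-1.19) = -20.27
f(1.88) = -25.42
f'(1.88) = 10.64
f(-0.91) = -1.79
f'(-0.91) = -19.80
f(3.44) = 18.44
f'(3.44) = 48.02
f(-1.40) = 8.10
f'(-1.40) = -20.32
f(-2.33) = 26.02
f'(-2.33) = -17.35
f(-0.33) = -12.65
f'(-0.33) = -17.31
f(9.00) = 900.00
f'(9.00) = 300.00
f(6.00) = 252.00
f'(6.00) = 141.00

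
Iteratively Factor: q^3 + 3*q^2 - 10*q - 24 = (q - 3)*(q^2 + 6*q + 8) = (q - 3)*(q + 2)*(q + 4)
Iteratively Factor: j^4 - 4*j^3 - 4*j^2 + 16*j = (j + 2)*(j^3 - 6*j^2 + 8*j) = (j - 4)*(j + 2)*(j^2 - 2*j) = (j - 4)*(j - 2)*(j + 2)*(j)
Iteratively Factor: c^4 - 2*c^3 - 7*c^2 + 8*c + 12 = (c - 2)*(c^3 - 7*c - 6) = (c - 2)*(c + 2)*(c^2 - 2*c - 3) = (c - 3)*(c - 2)*(c + 2)*(c + 1)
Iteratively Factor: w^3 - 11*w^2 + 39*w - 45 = (w - 5)*(w^2 - 6*w + 9) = (w - 5)*(w - 3)*(w - 3)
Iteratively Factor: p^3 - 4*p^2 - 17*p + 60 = (p - 3)*(p^2 - p - 20) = (p - 3)*(p + 4)*(p - 5)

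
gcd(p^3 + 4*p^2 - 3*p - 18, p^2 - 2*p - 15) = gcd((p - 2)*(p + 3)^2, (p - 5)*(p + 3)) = p + 3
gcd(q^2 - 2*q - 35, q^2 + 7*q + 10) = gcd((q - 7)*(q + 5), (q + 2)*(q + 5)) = q + 5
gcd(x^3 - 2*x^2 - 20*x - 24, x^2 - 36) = x - 6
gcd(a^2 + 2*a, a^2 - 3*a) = a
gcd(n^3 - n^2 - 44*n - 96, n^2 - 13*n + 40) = n - 8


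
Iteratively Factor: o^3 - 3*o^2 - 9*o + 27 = (o - 3)*(o^2 - 9) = (o - 3)*(o + 3)*(o - 3)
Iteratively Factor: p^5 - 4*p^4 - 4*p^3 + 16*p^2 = (p)*(p^4 - 4*p^3 - 4*p^2 + 16*p) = p^2*(p^3 - 4*p^2 - 4*p + 16) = p^2*(p - 4)*(p^2 - 4) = p^2*(p - 4)*(p - 2)*(p + 2)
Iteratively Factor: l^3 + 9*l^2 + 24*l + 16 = (l + 4)*(l^2 + 5*l + 4) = (l + 1)*(l + 4)*(l + 4)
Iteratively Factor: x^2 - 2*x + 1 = (x - 1)*(x - 1)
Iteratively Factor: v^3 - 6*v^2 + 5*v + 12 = (v - 4)*(v^2 - 2*v - 3) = (v - 4)*(v - 3)*(v + 1)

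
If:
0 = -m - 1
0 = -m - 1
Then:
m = -1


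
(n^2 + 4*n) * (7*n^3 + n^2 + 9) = 7*n^5 + 29*n^4 + 4*n^3 + 9*n^2 + 36*n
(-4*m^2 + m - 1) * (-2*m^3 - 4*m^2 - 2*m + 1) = 8*m^5 + 14*m^4 + 6*m^3 - 2*m^2 + 3*m - 1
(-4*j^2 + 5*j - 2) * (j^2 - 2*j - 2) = -4*j^4 + 13*j^3 - 4*j^2 - 6*j + 4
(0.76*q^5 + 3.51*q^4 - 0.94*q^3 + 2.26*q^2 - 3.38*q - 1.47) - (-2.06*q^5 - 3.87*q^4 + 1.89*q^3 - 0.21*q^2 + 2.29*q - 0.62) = 2.82*q^5 + 7.38*q^4 - 2.83*q^3 + 2.47*q^2 - 5.67*q - 0.85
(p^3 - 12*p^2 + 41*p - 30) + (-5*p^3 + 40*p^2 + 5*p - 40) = -4*p^3 + 28*p^2 + 46*p - 70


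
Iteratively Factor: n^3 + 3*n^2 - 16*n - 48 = (n - 4)*(n^2 + 7*n + 12) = (n - 4)*(n + 4)*(n + 3)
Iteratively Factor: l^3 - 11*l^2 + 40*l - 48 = (l - 3)*(l^2 - 8*l + 16) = (l - 4)*(l - 3)*(l - 4)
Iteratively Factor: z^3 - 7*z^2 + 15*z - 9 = (z - 1)*(z^2 - 6*z + 9) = (z - 3)*(z - 1)*(z - 3)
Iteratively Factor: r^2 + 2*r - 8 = (r - 2)*(r + 4)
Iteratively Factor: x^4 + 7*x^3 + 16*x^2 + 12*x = (x + 2)*(x^3 + 5*x^2 + 6*x) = x*(x + 2)*(x^2 + 5*x + 6) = x*(x + 2)*(x + 3)*(x + 2)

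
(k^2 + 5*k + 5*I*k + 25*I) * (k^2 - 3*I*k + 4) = k^4 + 5*k^3 + 2*I*k^3 + 19*k^2 + 10*I*k^2 + 95*k + 20*I*k + 100*I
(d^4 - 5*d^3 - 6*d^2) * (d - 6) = d^5 - 11*d^4 + 24*d^3 + 36*d^2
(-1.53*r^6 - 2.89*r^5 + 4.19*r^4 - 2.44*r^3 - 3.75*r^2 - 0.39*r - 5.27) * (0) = 0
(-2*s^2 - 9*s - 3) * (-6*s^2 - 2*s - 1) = 12*s^4 + 58*s^3 + 38*s^2 + 15*s + 3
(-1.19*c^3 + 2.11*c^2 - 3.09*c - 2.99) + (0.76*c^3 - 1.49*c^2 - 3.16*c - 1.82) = -0.43*c^3 + 0.62*c^2 - 6.25*c - 4.81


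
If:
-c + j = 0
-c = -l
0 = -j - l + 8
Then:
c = 4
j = 4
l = 4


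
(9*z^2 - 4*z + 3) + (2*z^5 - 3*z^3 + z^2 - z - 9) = 2*z^5 - 3*z^3 + 10*z^2 - 5*z - 6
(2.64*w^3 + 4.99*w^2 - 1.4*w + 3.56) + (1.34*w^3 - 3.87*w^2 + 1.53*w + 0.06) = 3.98*w^3 + 1.12*w^2 + 0.13*w + 3.62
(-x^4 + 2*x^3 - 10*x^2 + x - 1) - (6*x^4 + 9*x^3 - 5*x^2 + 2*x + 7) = -7*x^4 - 7*x^3 - 5*x^2 - x - 8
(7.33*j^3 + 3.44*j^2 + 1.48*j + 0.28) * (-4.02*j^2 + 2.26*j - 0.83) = -29.4666*j^5 + 2.737*j^4 - 4.2591*j^3 - 0.636*j^2 - 0.5956*j - 0.2324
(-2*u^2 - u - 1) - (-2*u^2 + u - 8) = 7 - 2*u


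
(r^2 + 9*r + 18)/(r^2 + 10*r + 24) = (r + 3)/(r + 4)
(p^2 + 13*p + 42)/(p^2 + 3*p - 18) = (p + 7)/(p - 3)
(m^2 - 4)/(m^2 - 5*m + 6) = (m + 2)/(m - 3)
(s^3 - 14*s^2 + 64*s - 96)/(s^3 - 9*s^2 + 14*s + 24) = (s - 4)/(s + 1)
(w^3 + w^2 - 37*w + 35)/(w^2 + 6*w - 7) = w - 5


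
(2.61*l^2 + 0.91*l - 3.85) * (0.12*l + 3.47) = 0.3132*l^3 + 9.1659*l^2 + 2.6957*l - 13.3595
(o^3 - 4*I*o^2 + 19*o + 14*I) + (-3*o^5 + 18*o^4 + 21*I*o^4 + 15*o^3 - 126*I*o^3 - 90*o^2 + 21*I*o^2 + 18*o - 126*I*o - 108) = -3*o^5 + 18*o^4 + 21*I*o^4 + 16*o^3 - 126*I*o^3 - 90*o^2 + 17*I*o^2 + 37*o - 126*I*o - 108 + 14*I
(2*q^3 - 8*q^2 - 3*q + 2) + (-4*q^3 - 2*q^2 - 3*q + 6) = -2*q^3 - 10*q^2 - 6*q + 8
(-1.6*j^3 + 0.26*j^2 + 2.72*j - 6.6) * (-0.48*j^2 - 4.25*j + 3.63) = 0.768*j^5 + 6.6752*j^4 - 8.2186*j^3 - 7.4482*j^2 + 37.9236*j - 23.958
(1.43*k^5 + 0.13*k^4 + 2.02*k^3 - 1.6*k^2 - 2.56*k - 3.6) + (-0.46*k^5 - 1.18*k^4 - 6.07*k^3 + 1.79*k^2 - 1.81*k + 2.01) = 0.97*k^5 - 1.05*k^4 - 4.05*k^3 + 0.19*k^2 - 4.37*k - 1.59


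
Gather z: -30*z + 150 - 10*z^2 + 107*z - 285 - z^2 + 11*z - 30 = -11*z^2 + 88*z - 165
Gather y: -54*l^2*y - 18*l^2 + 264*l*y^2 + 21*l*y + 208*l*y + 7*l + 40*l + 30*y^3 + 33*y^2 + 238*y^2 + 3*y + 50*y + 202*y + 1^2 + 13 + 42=-18*l^2 + 47*l + 30*y^3 + y^2*(264*l + 271) + y*(-54*l^2 + 229*l + 255) + 56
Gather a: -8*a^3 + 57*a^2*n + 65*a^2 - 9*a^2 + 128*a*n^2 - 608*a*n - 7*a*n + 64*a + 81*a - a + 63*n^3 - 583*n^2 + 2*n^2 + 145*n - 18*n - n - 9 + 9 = -8*a^3 + a^2*(57*n + 56) + a*(128*n^2 - 615*n + 144) + 63*n^3 - 581*n^2 + 126*n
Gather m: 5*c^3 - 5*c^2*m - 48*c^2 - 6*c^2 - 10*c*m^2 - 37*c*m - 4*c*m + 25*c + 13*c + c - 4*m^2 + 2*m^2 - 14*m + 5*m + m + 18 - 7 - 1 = 5*c^3 - 54*c^2 + 39*c + m^2*(-10*c - 2) + m*(-5*c^2 - 41*c - 8) + 10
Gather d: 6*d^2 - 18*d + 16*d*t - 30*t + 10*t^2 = 6*d^2 + d*(16*t - 18) + 10*t^2 - 30*t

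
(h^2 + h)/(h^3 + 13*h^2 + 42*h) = (h + 1)/(h^2 + 13*h + 42)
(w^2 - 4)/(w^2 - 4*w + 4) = (w + 2)/(w - 2)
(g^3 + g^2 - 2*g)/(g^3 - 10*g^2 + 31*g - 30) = g*(g^2 + g - 2)/(g^3 - 10*g^2 + 31*g - 30)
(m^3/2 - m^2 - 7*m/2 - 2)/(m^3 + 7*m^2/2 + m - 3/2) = (m^2 - 3*m - 4)/(2*m^2 + 5*m - 3)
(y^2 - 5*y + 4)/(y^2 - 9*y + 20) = (y - 1)/(y - 5)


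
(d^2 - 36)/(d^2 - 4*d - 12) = (d + 6)/(d + 2)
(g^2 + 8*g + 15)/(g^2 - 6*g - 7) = (g^2 + 8*g + 15)/(g^2 - 6*g - 7)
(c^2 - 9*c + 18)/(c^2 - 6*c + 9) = (c - 6)/(c - 3)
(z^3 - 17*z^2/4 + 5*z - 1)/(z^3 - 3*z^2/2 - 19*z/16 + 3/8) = 4*(z - 2)/(4*z + 3)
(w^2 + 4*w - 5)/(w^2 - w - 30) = (w - 1)/(w - 6)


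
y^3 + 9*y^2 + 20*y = y*(y + 4)*(y + 5)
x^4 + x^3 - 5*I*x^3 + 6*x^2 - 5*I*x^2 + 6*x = x*(x + 1)*(x - 6*I)*(x + I)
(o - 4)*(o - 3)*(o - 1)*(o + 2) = o^4 - 6*o^3 + 3*o^2 + 26*o - 24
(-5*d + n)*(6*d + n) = -30*d^2 + d*n + n^2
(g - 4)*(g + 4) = g^2 - 16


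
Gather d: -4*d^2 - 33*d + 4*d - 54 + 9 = -4*d^2 - 29*d - 45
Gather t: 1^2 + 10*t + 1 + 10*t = 20*t + 2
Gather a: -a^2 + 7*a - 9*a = -a^2 - 2*a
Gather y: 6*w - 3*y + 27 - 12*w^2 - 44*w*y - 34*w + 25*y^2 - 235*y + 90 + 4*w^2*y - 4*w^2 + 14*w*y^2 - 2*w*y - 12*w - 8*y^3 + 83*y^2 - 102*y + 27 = -16*w^2 - 40*w - 8*y^3 + y^2*(14*w + 108) + y*(4*w^2 - 46*w - 340) + 144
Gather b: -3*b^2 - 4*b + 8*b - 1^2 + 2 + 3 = -3*b^2 + 4*b + 4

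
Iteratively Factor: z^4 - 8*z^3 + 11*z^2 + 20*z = (z - 5)*(z^3 - 3*z^2 - 4*z) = z*(z - 5)*(z^2 - 3*z - 4) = z*(z - 5)*(z - 4)*(z + 1)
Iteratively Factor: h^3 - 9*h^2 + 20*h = (h - 5)*(h^2 - 4*h) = (h - 5)*(h - 4)*(h)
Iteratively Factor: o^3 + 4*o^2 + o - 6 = (o + 2)*(o^2 + 2*o - 3) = (o + 2)*(o + 3)*(o - 1)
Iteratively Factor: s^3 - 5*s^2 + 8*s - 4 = (s - 2)*(s^2 - 3*s + 2) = (s - 2)*(s - 1)*(s - 2)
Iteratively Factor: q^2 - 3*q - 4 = (q - 4)*(q + 1)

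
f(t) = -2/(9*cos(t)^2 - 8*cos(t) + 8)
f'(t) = -2*(18*sin(t)*cos(t) - 8*sin(t))/(9*cos(t)^2 - 8*cos(t) + 8)^2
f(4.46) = -0.19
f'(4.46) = -0.22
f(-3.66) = -0.09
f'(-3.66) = 0.05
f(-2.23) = -0.12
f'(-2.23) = -0.11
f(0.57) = -0.26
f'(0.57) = -0.13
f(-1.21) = -0.32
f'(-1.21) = -0.08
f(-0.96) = -0.31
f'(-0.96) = 0.09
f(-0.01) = -0.22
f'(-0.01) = 0.00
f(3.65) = -0.09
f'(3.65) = -0.05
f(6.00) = -0.23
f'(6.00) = 0.07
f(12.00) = -0.26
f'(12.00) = 0.13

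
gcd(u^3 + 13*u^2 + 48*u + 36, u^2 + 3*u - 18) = u + 6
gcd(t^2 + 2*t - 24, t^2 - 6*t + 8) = t - 4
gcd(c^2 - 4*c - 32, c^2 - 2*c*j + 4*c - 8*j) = c + 4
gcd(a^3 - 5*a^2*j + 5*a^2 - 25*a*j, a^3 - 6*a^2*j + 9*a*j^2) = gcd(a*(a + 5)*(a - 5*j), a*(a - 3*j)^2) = a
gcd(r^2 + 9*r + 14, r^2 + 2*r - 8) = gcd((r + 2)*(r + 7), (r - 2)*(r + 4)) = 1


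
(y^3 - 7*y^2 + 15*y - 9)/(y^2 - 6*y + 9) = y - 1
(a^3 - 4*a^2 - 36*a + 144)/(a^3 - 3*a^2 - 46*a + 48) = (a^2 - 10*a + 24)/(a^2 - 9*a + 8)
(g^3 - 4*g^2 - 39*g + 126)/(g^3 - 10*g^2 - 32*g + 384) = (g^2 - 10*g + 21)/(g^2 - 16*g + 64)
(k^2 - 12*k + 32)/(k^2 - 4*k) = (k - 8)/k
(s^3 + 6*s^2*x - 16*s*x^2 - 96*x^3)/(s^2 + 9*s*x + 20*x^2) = (s^2 + 2*s*x - 24*x^2)/(s + 5*x)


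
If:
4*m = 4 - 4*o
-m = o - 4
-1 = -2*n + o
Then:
No Solution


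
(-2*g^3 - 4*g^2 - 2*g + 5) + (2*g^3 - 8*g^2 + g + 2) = -12*g^2 - g + 7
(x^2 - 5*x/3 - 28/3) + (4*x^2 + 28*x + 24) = 5*x^2 + 79*x/3 + 44/3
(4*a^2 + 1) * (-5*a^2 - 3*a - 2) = -20*a^4 - 12*a^3 - 13*a^2 - 3*a - 2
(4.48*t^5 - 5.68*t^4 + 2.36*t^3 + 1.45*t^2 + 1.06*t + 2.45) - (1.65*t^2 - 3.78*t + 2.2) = 4.48*t^5 - 5.68*t^4 + 2.36*t^3 - 0.2*t^2 + 4.84*t + 0.25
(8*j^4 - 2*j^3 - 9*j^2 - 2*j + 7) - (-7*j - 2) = 8*j^4 - 2*j^3 - 9*j^2 + 5*j + 9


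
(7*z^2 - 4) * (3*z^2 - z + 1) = 21*z^4 - 7*z^3 - 5*z^2 + 4*z - 4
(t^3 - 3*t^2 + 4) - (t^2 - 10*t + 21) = t^3 - 4*t^2 + 10*t - 17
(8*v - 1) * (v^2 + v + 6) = 8*v^3 + 7*v^2 + 47*v - 6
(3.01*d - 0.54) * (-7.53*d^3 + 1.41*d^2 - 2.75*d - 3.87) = -22.6653*d^4 + 8.3103*d^3 - 9.0389*d^2 - 10.1637*d + 2.0898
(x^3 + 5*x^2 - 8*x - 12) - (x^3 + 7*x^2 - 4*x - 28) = -2*x^2 - 4*x + 16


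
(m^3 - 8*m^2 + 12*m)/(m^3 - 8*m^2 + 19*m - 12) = m*(m^2 - 8*m + 12)/(m^3 - 8*m^2 + 19*m - 12)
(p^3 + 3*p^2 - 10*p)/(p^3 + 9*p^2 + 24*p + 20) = p*(p - 2)/(p^2 + 4*p + 4)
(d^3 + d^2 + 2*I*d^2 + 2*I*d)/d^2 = d + 1 + 2*I + 2*I/d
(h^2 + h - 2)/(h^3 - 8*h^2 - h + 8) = (h + 2)/(h^2 - 7*h - 8)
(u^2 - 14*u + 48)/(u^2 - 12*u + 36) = (u - 8)/(u - 6)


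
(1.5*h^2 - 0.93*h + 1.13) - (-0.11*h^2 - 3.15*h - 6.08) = 1.61*h^2 + 2.22*h + 7.21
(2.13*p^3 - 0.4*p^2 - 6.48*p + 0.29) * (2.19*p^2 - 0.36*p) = 4.6647*p^5 - 1.6428*p^4 - 14.0472*p^3 + 2.9679*p^2 - 0.1044*p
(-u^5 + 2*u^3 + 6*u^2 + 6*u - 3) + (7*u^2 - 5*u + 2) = -u^5 + 2*u^3 + 13*u^2 + u - 1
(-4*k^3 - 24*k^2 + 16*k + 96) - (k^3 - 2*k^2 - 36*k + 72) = -5*k^3 - 22*k^2 + 52*k + 24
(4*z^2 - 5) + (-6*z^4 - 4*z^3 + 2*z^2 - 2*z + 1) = -6*z^4 - 4*z^3 + 6*z^2 - 2*z - 4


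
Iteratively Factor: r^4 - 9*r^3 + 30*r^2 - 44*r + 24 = (r - 2)*(r^3 - 7*r^2 + 16*r - 12) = (r - 2)^2*(r^2 - 5*r + 6) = (r - 2)^3*(r - 3)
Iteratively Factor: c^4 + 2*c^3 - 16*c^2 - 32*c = (c)*(c^3 + 2*c^2 - 16*c - 32) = c*(c - 4)*(c^2 + 6*c + 8) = c*(c - 4)*(c + 2)*(c + 4)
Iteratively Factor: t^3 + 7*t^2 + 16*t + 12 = (t + 3)*(t^2 + 4*t + 4) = (t + 2)*(t + 3)*(t + 2)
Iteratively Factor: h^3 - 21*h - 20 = (h - 5)*(h^2 + 5*h + 4) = (h - 5)*(h + 4)*(h + 1)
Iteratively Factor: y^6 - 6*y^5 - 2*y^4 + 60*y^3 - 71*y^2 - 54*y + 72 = (y + 3)*(y^5 - 9*y^4 + 25*y^3 - 15*y^2 - 26*y + 24) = (y - 4)*(y + 3)*(y^4 - 5*y^3 + 5*y^2 + 5*y - 6) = (y - 4)*(y - 3)*(y + 3)*(y^3 - 2*y^2 - y + 2) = (y - 4)*(y - 3)*(y + 1)*(y + 3)*(y^2 - 3*y + 2) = (y - 4)*(y - 3)*(y - 1)*(y + 1)*(y + 3)*(y - 2)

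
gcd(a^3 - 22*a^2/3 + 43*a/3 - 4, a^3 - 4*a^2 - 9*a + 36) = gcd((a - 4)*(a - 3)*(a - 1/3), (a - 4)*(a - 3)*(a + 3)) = a^2 - 7*a + 12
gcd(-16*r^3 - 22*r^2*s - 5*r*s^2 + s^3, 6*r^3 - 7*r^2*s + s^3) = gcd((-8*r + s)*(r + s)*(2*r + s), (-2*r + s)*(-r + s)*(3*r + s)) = 1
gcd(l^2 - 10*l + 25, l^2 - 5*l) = l - 5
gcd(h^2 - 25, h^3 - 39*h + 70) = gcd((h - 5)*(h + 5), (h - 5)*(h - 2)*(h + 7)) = h - 5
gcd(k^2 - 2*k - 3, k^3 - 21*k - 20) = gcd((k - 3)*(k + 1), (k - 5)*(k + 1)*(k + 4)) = k + 1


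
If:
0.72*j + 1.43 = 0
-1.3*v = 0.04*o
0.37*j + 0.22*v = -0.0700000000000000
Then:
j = -1.99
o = -98.22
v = 3.02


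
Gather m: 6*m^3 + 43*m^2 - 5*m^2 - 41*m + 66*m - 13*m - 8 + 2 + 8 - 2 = 6*m^3 + 38*m^2 + 12*m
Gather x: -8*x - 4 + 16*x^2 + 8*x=16*x^2 - 4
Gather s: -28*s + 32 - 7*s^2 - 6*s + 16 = -7*s^2 - 34*s + 48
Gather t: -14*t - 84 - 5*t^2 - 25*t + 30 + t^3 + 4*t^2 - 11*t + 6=t^3 - t^2 - 50*t - 48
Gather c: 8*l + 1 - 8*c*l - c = c*(-8*l - 1) + 8*l + 1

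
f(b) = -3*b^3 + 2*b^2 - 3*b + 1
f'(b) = -9*b^2 + 4*b - 3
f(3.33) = -97.59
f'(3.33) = -89.48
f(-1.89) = 34.07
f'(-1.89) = -42.71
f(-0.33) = 2.32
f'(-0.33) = -5.30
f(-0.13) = 1.43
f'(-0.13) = -3.67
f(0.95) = -2.62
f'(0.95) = -7.32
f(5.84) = -545.84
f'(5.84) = -286.59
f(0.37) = 0.01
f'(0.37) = -2.75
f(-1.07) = 10.17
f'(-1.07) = -17.58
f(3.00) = -71.00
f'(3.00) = -72.00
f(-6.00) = 739.00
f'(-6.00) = -351.00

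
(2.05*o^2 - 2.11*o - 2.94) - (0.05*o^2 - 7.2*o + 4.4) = 2.0*o^2 + 5.09*o - 7.34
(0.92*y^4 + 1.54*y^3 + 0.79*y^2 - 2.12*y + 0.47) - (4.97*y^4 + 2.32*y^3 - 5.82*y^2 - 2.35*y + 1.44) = -4.05*y^4 - 0.78*y^3 + 6.61*y^2 + 0.23*y - 0.97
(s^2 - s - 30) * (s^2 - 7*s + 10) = s^4 - 8*s^3 - 13*s^2 + 200*s - 300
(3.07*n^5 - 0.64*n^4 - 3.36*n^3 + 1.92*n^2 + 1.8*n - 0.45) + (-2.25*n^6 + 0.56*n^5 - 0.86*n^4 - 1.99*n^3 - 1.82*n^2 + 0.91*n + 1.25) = -2.25*n^6 + 3.63*n^5 - 1.5*n^4 - 5.35*n^3 + 0.0999999999999999*n^2 + 2.71*n + 0.8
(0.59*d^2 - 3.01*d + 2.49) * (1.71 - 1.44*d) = -0.8496*d^3 + 5.3433*d^2 - 8.7327*d + 4.2579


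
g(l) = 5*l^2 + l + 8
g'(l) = 10*l + 1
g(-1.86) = 23.44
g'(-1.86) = -17.60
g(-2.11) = 28.15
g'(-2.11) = -20.10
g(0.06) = 8.08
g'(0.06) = 1.60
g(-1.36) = 15.89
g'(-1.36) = -12.60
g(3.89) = 87.55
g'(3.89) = 39.90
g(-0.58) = 9.10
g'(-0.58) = -4.80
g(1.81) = 26.19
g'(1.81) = 19.10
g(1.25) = 17.06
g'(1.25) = 13.50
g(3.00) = 56.00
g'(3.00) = 31.00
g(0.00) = 8.00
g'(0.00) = 1.00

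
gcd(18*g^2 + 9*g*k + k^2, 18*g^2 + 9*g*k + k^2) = 18*g^2 + 9*g*k + k^2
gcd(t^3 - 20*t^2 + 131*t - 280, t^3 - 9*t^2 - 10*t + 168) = t - 7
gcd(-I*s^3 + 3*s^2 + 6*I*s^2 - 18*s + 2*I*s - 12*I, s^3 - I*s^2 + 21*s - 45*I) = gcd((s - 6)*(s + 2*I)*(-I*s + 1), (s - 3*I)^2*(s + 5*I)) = 1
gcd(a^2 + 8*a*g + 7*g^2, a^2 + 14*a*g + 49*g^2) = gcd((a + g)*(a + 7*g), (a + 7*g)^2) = a + 7*g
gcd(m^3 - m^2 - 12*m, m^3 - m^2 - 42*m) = m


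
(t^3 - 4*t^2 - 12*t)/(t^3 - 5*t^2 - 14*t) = (t - 6)/(t - 7)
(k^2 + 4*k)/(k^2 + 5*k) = (k + 4)/(k + 5)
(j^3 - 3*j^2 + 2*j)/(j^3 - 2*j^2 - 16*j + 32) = j*(j - 1)/(j^2 - 16)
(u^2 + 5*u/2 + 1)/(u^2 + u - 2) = (u + 1/2)/(u - 1)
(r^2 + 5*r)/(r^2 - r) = (r + 5)/(r - 1)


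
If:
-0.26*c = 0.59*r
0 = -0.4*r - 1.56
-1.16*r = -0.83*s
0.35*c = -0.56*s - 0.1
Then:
No Solution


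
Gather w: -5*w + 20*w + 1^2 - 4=15*w - 3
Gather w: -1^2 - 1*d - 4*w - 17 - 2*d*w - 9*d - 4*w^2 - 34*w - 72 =-10*d - 4*w^2 + w*(-2*d - 38) - 90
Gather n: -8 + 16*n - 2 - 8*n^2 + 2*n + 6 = -8*n^2 + 18*n - 4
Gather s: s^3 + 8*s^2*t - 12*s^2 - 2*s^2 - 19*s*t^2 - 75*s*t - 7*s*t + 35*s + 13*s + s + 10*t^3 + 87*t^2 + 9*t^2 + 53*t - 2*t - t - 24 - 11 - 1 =s^3 + s^2*(8*t - 14) + s*(-19*t^2 - 82*t + 49) + 10*t^3 + 96*t^2 + 50*t - 36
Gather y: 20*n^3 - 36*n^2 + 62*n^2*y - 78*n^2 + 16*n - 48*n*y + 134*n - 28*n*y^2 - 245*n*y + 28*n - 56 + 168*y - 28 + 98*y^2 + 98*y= 20*n^3 - 114*n^2 + 178*n + y^2*(98 - 28*n) + y*(62*n^2 - 293*n + 266) - 84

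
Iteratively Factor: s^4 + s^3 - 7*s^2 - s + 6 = (s - 1)*(s^3 + 2*s^2 - 5*s - 6) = (s - 1)*(s + 3)*(s^2 - s - 2) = (s - 1)*(s + 1)*(s + 3)*(s - 2)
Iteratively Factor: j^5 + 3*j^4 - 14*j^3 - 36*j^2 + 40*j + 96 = (j - 2)*(j^4 + 5*j^3 - 4*j^2 - 44*j - 48) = (j - 2)*(j + 2)*(j^3 + 3*j^2 - 10*j - 24) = (j - 2)*(j + 2)^2*(j^2 + j - 12) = (j - 3)*(j - 2)*(j + 2)^2*(j + 4)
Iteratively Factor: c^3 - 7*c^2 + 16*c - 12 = (c - 2)*(c^2 - 5*c + 6) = (c - 3)*(c - 2)*(c - 2)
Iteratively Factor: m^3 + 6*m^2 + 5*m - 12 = (m + 4)*(m^2 + 2*m - 3) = (m - 1)*(m + 4)*(m + 3)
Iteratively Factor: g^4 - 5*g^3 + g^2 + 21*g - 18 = (g - 1)*(g^3 - 4*g^2 - 3*g + 18) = (g - 3)*(g - 1)*(g^2 - g - 6) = (g - 3)*(g - 1)*(g + 2)*(g - 3)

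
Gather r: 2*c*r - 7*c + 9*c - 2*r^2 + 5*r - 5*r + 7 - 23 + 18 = 2*c*r + 2*c - 2*r^2 + 2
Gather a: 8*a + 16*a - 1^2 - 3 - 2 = 24*a - 6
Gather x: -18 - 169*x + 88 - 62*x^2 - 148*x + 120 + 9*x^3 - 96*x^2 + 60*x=9*x^3 - 158*x^2 - 257*x + 190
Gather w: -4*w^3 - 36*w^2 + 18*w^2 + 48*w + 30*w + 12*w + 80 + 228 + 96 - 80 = -4*w^3 - 18*w^2 + 90*w + 324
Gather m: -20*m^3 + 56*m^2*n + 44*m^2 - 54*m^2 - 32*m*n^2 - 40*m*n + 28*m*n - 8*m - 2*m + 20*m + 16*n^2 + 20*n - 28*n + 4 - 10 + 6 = -20*m^3 + m^2*(56*n - 10) + m*(-32*n^2 - 12*n + 10) + 16*n^2 - 8*n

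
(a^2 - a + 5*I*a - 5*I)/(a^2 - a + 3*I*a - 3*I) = (a + 5*I)/(a + 3*I)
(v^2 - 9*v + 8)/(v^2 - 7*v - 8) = (v - 1)/(v + 1)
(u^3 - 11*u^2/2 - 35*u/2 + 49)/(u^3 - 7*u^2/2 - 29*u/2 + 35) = (u - 7)/(u - 5)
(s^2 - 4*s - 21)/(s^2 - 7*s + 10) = (s^2 - 4*s - 21)/(s^2 - 7*s + 10)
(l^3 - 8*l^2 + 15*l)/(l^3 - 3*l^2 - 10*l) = (l - 3)/(l + 2)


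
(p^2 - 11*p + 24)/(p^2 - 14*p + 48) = (p - 3)/(p - 6)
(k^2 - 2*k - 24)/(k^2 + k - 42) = (k + 4)/(k + 7)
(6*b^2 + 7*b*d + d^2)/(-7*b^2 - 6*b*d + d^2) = (-6*b - d)/(7*b - d)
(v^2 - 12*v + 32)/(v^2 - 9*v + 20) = (v - 8)/(v - 5)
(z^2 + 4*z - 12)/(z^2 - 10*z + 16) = (z + 6)/(z - 8)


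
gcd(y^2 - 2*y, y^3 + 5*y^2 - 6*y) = y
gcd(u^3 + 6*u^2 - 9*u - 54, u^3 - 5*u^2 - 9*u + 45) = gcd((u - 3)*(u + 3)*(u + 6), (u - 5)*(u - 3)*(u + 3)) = u^2 - 9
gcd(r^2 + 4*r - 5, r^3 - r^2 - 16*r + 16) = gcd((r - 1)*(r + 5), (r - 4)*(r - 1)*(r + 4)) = r - 1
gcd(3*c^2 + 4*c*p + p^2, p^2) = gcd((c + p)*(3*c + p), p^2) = 1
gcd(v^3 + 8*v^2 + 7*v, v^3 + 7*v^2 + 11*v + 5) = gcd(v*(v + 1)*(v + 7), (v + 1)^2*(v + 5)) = v + 1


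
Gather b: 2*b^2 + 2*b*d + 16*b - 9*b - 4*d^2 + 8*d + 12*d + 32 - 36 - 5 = 2*b^2 + b*(2*d + 7) - 4*d^2 + 20*d - 9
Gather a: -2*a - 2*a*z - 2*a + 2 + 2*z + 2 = a*(-2*z - 4) + 2*z + 4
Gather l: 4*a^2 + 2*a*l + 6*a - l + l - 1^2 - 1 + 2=4*a^2 + 2*a*l + 6*a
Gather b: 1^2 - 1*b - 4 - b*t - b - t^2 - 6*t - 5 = b*(-t - 2) - t^2 - 6*t - 8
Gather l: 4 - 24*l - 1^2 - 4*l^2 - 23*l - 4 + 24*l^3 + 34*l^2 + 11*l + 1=24*l^3 + 30*l^2 - 36*l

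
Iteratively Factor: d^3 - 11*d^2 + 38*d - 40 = (d - 5)*(d^2 - 6*d + 8) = (d - 5)*(d - 2)*(d - 4)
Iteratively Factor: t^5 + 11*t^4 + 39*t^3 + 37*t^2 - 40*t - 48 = (t + 4)*(t^4 + 7*t^3 + 11*t^2 - 7*t - 12) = (t + 3)*(t + 4)*(t^3 + 4*t^2 - t - 4) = (t - 1)*(t + 3)*(t + 4)*(t^2 + 5*t + 4) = (t - 1)*(t + 3)*(t + 4)^2*(t + 1)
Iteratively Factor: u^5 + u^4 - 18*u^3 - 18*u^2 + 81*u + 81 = (u - 3)*(u^4 + 4*u^3 - 6*u^2 - 36*u - 27) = (u - 3)*(u + 1)*(u^3 + 3*u^2 - 9*u - 27) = (u - 3)^2*(u + 1)*(u^2 + 6*u + 9) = (u - 3)^2*(u + 1)*(u + 3)*(u + 3)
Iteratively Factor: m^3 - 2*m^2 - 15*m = (m + 3)*(m^2 - 5*m) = (m - 5)*(m + 3)*(m)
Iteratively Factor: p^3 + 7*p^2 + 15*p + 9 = (p + 1)*(p^2 + 6*p + 9) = (p + 1)*(p + 3)*(p + 3)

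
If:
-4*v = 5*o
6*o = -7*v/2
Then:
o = 0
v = 0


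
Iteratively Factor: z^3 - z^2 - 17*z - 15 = (z - 5)*(z^2 + 4*z + 3) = (z - 5)*(z + 1)*(z + 3)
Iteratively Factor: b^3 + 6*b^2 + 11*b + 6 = (b + 2)*(b^2 + 4*b + 3) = (b + 1)*(b + 2)*(b + 3)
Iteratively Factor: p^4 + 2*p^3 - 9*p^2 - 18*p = (p + 3)*(p^3 - p^2 - 6*p) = (p - 3)*(p + 3)*(p^2 + 2*p) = p*(p - 3)*(p + 3)*(p + 2)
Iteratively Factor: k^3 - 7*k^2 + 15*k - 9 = (k - 3)*(k^2 - 4*k + 3) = (k - 3)*(k - 1)*(k - 3)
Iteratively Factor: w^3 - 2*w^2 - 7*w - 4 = (w + 1)*(w^2 - 3*w - 4) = (w - 4)*(w + 1)*(w + 1)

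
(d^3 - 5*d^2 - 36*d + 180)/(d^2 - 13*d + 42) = (d^2 + d - 30)/(d - 7)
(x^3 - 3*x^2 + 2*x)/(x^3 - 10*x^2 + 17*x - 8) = x*(x - 2)/(x^2 - 9*x + 8)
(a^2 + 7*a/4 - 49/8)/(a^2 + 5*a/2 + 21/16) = 2*(8*a^2 + 14*a - 49)/(16*a^2 + 40*a + 21)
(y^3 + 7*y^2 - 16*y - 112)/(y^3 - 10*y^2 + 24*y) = (y^2 + 11*y + 28)/(y*(y - 6))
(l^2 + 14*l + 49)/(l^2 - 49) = (l + 7)/(l - 7)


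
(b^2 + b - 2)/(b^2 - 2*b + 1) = (b + 2)/(b - 1)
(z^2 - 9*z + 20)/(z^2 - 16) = (z - 5)/(z + 4)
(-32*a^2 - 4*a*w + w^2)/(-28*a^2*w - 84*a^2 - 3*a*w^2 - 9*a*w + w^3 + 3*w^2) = (-8*a + w)/(-7*a*w - 21*a + w^2 + 3*w)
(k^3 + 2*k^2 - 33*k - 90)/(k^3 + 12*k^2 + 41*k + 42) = (k^2 - k - 30)/(k^2 + 9*k + 14)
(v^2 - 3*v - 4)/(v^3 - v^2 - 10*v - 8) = 1/(v + 2)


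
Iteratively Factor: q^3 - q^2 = (q - 1)*(q^2) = q*(q - 1)*(q)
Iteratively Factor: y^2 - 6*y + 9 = (y - 3)*(y - 3)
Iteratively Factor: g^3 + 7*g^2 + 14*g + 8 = (g + 4)*(g^2 + 3*g + 2) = (g + 1)*(g + 4)*(g + 2)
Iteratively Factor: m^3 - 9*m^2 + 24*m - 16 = (m - 4)*(m^2 - 5*m + 4) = (m - 4)^2*(m - 1)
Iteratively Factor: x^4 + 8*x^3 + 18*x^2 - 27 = (x - 1)*(x^3 + 9*x^2 + 27*x + 27) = (x - 1)*(x + 3)*(x^2 + 6*x + 9) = (x - 1)*(x + 3)^2*(x + 3)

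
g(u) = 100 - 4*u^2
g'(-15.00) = 120.00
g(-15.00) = -800.00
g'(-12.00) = 96.00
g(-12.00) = -476.00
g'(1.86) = -14.88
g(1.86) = 86.16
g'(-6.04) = 48.32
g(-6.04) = -45.93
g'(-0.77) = 6.16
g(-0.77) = 97.63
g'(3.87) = -30.96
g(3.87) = 40.09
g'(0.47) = -3.76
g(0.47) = 99.12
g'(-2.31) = 18.48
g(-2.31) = 78.66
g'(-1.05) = 8.40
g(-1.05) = 95.59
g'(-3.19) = 25.52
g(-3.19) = 59.30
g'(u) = -8*u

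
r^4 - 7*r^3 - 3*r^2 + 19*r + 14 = (r - 7)*(r - 2)*(r + 1)^2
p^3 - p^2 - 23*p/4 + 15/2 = (p - 2)*(p - 3/2)*(p + 5/2)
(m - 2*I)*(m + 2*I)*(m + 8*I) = m^3 + 8*I*m^2 + 4*m + 32*I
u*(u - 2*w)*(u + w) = u^3 - u^2*w - 2*u*w^2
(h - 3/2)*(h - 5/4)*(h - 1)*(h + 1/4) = h^4 - 7*h^3/2 + 59*h^2/16 - 23*h/32 - 15/32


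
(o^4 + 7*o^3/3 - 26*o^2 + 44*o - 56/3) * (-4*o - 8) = -4*o^5 - 52*o^4/3 + 256*o^3/3 + 32*o^2 - 832*o/3 + 448/3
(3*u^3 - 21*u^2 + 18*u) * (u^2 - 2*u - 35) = 3*u^5 - 27*u^4 - 45*u^3 + 699*u^2 - 630*u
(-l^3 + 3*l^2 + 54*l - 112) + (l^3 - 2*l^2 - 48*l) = l^2 + 6*l - 112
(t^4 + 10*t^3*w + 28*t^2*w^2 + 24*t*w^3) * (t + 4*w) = t^5 + 14*t^4*w + 68*t^3*w^2 + 136*t^2*w^3 + 96*t*w^4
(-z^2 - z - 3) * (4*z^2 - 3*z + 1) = -4*z^4 - z^3 - 10*z^2 + 8*z - 3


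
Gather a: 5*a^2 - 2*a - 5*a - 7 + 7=5*a^2 - 7*a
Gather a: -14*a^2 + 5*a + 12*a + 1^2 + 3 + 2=-14*a^2 + 17*a + 6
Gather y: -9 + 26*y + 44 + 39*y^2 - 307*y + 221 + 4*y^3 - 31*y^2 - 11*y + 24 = 4*y^3 + 8*y^2 - 292*y + 280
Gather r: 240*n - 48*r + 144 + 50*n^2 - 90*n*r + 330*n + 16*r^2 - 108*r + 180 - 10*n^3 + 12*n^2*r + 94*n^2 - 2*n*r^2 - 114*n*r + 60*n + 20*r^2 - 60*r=-10*n^3 + 144*n^2 + 630*n + r^2*(36 - 2*n) + r*(12*n^2 - 204*n - 216) + 324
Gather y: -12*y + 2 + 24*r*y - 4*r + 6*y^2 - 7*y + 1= -4*r + 6*y^2 + y*(24*r - 19) + 3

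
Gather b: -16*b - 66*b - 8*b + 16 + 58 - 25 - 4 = 45 - 90*b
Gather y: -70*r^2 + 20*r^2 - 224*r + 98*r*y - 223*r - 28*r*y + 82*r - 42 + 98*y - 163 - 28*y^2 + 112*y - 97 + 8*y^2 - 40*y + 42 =-50*r^2 - 365*r - 20*y^2 + y*(70*r + 170) - 260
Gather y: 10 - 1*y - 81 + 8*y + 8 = 7*y - 63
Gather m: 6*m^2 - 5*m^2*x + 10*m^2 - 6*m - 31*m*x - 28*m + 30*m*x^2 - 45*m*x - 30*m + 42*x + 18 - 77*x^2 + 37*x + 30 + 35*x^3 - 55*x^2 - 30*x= m^2*(16 - 5*x) + m*(30*x^2 - 76*x - 64) + 35*x^3 - 132*x^2 + 49*x + 48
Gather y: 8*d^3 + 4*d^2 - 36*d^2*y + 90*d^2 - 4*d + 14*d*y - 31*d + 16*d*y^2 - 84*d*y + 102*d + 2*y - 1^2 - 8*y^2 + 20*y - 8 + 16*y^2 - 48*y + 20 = 8*d^3 + 94*d^2 + 67*d + y^2*(16*d + 8) + y*(-36*d^2 - 70*d - 26) + 11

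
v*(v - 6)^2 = v^3 - 12*v^2 + 36*v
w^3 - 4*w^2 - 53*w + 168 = (w - 8)*(w - 3)*(w + 7)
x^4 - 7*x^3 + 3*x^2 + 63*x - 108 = (x - 4)*(x - 3)^2*(x + 3)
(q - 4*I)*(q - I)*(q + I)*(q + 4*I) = q^4 + 17*q^2 + 16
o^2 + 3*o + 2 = (o + 1)*(o + 2)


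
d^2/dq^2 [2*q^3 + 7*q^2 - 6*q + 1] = 12*q + 14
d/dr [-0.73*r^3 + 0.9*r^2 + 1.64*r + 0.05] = -2.19*r^2 + 1.8*r + 1.64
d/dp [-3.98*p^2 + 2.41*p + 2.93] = 2.41 - 7.96*p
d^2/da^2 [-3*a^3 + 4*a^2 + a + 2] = 8 - 18*a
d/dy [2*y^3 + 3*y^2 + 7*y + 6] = 6*y^2 + 6*y + 7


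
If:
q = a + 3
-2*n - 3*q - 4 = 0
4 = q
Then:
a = 1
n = -8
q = 4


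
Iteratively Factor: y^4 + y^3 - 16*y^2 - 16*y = (y)*(y^3 + y^2 - 16*y - 16) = y*(y + 4)*(y^2 - 3*y - 4) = y*(y + 1)*(y + 4)*(y - 4)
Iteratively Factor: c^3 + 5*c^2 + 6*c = (c + 2)*(c^2 + 3*c) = c*(c + 2)*(c + 3)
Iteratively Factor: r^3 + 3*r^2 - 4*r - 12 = (r + 3)*(r^2 - 4) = (r + 2)*(r + 3)*(r - 2)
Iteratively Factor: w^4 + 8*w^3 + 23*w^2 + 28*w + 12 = (w + 2)*(w^3 + 6*w^2 + 11*w + 6) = (w + 1)*(w + 2)*(w^2 + 5*w + 6) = (w + 1)*(w + 2)*(w + 3)*(w + 2)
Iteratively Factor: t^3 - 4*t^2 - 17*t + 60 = (t - 5)*(t^2 + t - 12) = (t - 5)*(t - 3)*(t + 4)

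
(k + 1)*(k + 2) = k^2 + 3*k + 2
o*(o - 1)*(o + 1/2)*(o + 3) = o^4 + 5*o^3/2 - 2*o^2 - 3*o/2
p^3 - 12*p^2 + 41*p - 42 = (p - 7)*(p - 3)*(p - 2)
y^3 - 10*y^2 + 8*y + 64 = (y - 8)*(y - 4)*(y + 2)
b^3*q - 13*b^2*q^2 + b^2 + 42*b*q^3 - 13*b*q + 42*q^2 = (b - 7*q)*(b - 6*q)*(b*q + 1)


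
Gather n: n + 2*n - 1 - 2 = 3*n - 3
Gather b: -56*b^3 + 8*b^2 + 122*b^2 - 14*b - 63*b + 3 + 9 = -56*b^3 + 130*b^2 - 77*b + 12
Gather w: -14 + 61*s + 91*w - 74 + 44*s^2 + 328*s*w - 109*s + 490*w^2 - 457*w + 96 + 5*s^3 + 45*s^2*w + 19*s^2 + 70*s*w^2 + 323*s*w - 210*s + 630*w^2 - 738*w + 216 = 5*s^3 + 63*s^2 - 258*s + w^2*(70*s + 1120) + w*(45*s^2 + 651*s - 1104) + 224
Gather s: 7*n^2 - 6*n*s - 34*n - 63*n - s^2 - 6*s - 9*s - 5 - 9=7*n^2 - 97*n - s^2 + s*(-6*n - 15) - 14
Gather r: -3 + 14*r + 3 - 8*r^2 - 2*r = -8*r^2 + 12*r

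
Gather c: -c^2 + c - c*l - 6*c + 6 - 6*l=-c^2 + c*(-l - 5) - 6*l + 6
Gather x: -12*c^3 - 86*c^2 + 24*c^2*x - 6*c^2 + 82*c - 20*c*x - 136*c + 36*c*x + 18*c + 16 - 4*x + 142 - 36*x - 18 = -12*c^3 - 92*c^2 - 36*c + x*(24*c^2 + 16*c - 40) + 140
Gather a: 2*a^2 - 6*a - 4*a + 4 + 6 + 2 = 2*a^2 - 10*a + 12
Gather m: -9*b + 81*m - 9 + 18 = -9*b + 81*m + 9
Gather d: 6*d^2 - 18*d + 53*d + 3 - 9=6*d^2 + 35*d - 6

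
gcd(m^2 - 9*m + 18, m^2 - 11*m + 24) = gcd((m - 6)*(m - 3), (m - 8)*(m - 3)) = m - 3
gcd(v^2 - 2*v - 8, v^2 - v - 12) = v - 4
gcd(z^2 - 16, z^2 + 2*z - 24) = z - 4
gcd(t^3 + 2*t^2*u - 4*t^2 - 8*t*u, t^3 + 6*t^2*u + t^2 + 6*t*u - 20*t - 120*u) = t - 4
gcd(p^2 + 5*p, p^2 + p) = p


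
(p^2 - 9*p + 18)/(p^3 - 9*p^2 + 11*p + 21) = (p - 6)/(p^2 - 6*p - 7)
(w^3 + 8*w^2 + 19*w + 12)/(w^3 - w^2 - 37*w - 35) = (w^2 + 7*w + 12)/(w^2 - 2*w - 35)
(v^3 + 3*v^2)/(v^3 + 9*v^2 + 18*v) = v/(v + 6)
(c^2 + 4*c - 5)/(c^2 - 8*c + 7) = (c + 5)/(c - 7)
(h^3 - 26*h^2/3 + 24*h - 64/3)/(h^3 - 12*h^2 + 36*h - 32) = (3*h^2 - 20*h + 32)/(3*(h^2 - 10*h + 16))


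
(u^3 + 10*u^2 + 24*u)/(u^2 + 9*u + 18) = u*(u + 4)/(u + 3)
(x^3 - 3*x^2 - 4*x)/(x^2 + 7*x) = (x^2 - 3*x - 4)/(x + 7)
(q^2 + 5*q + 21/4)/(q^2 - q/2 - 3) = (q + 7/2)/(q - 2)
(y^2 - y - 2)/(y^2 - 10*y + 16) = (y + 1)/(y - 8)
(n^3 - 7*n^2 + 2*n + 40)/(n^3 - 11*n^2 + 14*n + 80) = (n - 4)/(n - 8)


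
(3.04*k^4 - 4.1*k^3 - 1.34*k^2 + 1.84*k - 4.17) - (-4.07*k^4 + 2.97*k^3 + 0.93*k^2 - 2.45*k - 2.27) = 7.11*k^4 - 7.07*k^3 - 2.27*k^2 + 4.29*k - 1.9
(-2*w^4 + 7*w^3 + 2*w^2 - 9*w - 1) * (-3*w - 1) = 6*w^5 - 19*w^4 - 13*w^3 + 25*w^2 + 12*w + 1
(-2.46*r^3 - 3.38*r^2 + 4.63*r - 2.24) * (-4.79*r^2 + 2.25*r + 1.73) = 11.7834*r^5 + 10.6552*r^4 - 34.0385*r^3 + 15.2997*r^2 + 2.9699*r - 3.8752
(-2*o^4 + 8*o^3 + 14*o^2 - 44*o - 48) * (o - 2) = -2*o^5 + 12*o^4 - 2*o^3 - 72*o^2 + 40*o + 96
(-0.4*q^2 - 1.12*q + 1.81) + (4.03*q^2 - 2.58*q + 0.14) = 3.63*q^2 - 3.7*q + 1.95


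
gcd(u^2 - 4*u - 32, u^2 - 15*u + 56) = u - 8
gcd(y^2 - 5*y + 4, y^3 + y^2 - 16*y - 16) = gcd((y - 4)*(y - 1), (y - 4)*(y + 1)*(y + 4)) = y - 4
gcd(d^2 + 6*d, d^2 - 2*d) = d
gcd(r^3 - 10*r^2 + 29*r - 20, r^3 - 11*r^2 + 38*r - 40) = r^2 - 9*r + 20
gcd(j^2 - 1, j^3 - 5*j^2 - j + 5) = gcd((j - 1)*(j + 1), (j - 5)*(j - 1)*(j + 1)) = j^2 - 1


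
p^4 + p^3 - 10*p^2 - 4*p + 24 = (p - 2)^2*(p + 2)*(p + 3)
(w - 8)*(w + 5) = w^2 - 3*w - 40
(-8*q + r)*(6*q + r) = -48*q^2 - 2*q*r + r^2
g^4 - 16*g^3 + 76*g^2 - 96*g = g*(g - 8)*(g - 6)*(g - 2)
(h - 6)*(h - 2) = h^2 - 8*h + 12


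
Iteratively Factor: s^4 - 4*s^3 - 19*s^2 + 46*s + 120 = (s + 3)*(s^3 - 7*s^2 + 2*s + 40) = (s - 4)*(s + 3)*(s^2 - 3*s - 10) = (s - 5)*(s - 4)*(s + 3)*(s + 2)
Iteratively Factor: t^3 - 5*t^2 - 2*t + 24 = (t - 3)*(t^2 - 2*t - 8) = (t - 3)*(t + 2)*(t - 4)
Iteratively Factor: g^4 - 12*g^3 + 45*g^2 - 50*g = (g)*(g^3 - 12*g^2 + 45*g - 50) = g*(g - 5)*(g^2 - 7*g + 10) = g*(g - 5)^2*(g - 2)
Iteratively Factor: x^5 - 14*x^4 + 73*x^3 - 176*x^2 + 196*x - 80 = (x - 5)*(x^4 - 9*x^3 + 28*x^2 - 36*x + 16) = (x - 5)*(x - 2)*(x^3 - 7*x^2 + 14*x - 8) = (x - 5)*(x - 2)^2*(x^2 - 5*x + 4) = (x - 5)*(x - 4)*(x - 2)^2*(x - 1)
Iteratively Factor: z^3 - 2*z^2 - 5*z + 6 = (z + 2)*(z^2 - 4*z + 3) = (z - 3)*(z + 2)*(z - 1)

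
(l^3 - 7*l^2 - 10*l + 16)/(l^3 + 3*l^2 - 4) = (l - 8)/(l + 2)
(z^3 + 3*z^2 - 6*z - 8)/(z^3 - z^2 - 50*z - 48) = (z^2 + 2*z - 8)/(z^2 - 2*z - 48)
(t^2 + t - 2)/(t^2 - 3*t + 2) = (t + 2)/(t - 2)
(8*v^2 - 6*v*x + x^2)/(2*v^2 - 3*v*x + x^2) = (-4*v + x)/(-v + x)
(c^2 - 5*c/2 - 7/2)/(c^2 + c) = (c - 7/2)/c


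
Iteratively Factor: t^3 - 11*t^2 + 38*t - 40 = (t - 4)*(t^2 - 7*t + 10) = (t - 4)*(t - 2)*(t - 5)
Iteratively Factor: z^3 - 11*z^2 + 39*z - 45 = (z - 5)*(z^2 - 6*z + 9) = (z - 5)*(z - 3)*(z - 3)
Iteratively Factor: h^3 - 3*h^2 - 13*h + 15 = (h - 1)*(h^2 - 2*h - 15) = (h - 5)*(h - 1)*(h + 3)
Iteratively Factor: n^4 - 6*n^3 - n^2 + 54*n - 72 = (n - 4)*(n^3 - 2*n^2 - 9*n + 18) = (n - 4)*(n + 3)*(n^2 - 5*n + 6) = (n - 4)*(n - 2)*(n + 3)*(n - 3)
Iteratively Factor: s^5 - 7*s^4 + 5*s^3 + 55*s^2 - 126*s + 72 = (s - 1)*(s^4 - 6*s^3 - s^2 + 54*s - 72) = (s - 2)*(s - 1)*(s^3 - 4*s^2 - 9*s + 36) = (s - 3)*(s - 2)*(s - 1)*(s^2 - s - 12) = (s - 4)*(s - 3)*(s - 2)*(s - 1)*(s + 3)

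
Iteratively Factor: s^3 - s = (s - 1)*(s^2 + s) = (s - 1)*(s + 1)*(s)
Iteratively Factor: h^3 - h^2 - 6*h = (h + 2)*(h^2 - 3*h) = h*(h + 2)*(h - 3)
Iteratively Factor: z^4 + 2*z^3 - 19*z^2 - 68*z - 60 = (z + 3)*(z^3 - z^2 - 16*z - 20) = (z + 2)*(z + 3)*(z^2 - 3*z - 10) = (z - 5)*(z + 2)*(z + 3)*(z + 2)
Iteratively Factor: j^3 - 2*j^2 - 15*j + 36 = (j - 3)*(j^2 + j - 12) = (j - 3)^2*(j + 4)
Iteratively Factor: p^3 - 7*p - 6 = (p - 3)*(p^2 + 3*p + 2) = (p - 3)*(p + 1)*(p + 2)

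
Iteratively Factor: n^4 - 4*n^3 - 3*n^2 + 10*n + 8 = (n - 2)*(n^3 - 2*n^2 - 7*n - 4) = (n - 2)*(n + 1)*(n^2 - 3*n - 4) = (n - 4)*(n - 2)*(n + 1)*(n + 1)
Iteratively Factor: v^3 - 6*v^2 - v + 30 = (v - 5)*(v^2 - v - 6) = (v - 5)*(v + 2)*(v - 3)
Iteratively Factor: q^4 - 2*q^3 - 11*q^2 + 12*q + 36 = (q + 2)*(q^3 - 4*q^2 - 3*q + 18) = (q + 2)^2*(q^2 - 6*q + 9) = (q - 3)*(q + 2)^2*(q - 3)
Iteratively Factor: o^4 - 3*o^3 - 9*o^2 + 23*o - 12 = (o - 1)*(o^3 - 2*o^2 - 11*o + 12) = (o - 1)^2*(o^2 - o - 12) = (o - 4)*(o - 1)^2*(o + 3)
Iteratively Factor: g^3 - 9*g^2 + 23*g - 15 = (g - 3)*(g^2 - 6*g + 5) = (g - 3)*(g - 1)*(g - 5)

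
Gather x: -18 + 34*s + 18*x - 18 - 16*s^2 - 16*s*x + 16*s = -16*s^2 + 50*s + x*(18 - 16*s) - 36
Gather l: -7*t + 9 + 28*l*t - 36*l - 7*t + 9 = l*(28*t - 36) - 14*t + 18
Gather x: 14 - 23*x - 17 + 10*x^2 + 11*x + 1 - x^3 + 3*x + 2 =-x^3 + 10*x^2 - 9*x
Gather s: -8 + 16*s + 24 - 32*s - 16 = -16*s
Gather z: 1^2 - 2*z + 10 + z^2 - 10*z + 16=z^2 - 12*z + 27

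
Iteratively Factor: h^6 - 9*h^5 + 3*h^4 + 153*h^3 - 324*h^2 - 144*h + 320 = (h - 5)*(h^5 - 4*h^4 - 17*h^3 + 68*h^2 + 16*h - 64) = (h - 5)*(h - 4)*(h^4 - 17*h^2 + 16) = (h - 5)*(h - 4)*(h + 4)*(h^3 - 4*h^2 - h + 4) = (h - 5)*(h - 4)*(h - 1)*(h + 4)*(h^2 - 3*h - 4) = (h - 5)*(h - 4)*(h - 1)*(h + 1)*(h + 4)*(h - 4)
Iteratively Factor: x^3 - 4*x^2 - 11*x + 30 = (x + 3)*(x^2 - 7*x + 10) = (x - 2)*(x + 3)*(x - 5)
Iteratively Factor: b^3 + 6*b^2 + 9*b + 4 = (b + 4)*(b^2 + 2*b + 1) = (b + 1)*(b + 4)*(b + 1)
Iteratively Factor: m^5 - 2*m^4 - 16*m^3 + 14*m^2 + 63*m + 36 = (m - 4)*(m^4 + 2*m^3 - 8*m^2 - 18*m - 9) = (m - 4)*(m + 3)*(m^3 - m^2 - 5*m - 3) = (m - 4)*(m + 1)*(m + 3)*(m^2 - 2*m - 3) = (m - 4)*(m + 1)^2*(m + 3)*(m - 3)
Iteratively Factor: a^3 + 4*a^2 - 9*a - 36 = (a - 3)*(a^2 + 7*a + 12) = (a - 3)*(a + 4)*(a + 3)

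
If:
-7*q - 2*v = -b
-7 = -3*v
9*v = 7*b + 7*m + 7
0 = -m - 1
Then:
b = 3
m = -1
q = -5/21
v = 7/3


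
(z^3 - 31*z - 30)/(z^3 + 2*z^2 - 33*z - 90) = (z + 1)/(z + 3)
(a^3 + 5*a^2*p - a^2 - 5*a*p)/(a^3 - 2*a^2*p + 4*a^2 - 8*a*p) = (a^2 + 5*a*p - a - 5*p)/(a^2 - 2*a*p + 4*a - 8*p)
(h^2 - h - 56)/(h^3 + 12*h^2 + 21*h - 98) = (h - 8)/(h^2 + 5*h - 14)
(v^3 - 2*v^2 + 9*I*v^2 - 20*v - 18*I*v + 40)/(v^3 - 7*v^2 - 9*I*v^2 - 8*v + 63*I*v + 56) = (v^3 + v^2*(-2 + 9*I) - 2*v*(10 + 9*I) + 40)/(v^3 - v^2*(7 + 9*I) + v*(-8 + 63*I) + 56)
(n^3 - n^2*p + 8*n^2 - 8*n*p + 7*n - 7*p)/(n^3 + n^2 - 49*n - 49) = (n - p)/(n - 7)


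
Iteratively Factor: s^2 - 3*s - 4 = (s - 4)*(s + 1)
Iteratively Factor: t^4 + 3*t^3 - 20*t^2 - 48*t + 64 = (t - 4)*(t^3 + 7*t^2 + 8*t - 16) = (t - 4)*(t - 1)*(t^2 + 8*t + 16) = (t - 4)*(t - 1)*(t + 4)*(t + 4)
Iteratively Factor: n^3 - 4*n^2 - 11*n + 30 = (n - 5)*(n^2 + n - 6) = (n - 5)*(n + 3)*(n - 2)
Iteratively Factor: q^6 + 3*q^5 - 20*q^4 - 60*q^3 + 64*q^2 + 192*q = (q - 4)*(q^5 + 7*q^4 + 8*q^3 - 28*q^2 - 48*q) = (q - 4)*(q + 4)*(q^4 + 3*q^3 - 4*q^2 - 12*q) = (q - 4)*(q + 3)*(q + 4)*(q^3 - 4*q) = q*(q - 4)*(q + 3)*(q + 4)*(q^2 - 4) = q*(q - 4)*(q - 2)*(q + 3)*(q + 4)*(q + 2)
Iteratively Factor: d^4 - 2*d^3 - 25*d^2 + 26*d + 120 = (d - 3)*(d^3 + d^2 - 22*d - 40) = (d - 3)*(d + 2)*(d^2 - d - 20) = (d - 3)*(d + 2)*(d + 4)*(d - 5)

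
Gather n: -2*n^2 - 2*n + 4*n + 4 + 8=-2*n^2 + 2*n + 12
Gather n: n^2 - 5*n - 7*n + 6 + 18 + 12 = n^2 - 12*n + 36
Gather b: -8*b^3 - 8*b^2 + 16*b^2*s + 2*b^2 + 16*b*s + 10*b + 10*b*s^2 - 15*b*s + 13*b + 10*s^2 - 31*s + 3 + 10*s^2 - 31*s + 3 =-8*b^3 + b^2*(16*s - 6) + b*(10*s^2 + s + 23) + 20*s^2 - 62*s + 6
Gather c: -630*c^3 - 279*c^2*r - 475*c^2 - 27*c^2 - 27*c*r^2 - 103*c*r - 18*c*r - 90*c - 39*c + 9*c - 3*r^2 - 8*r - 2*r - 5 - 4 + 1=-630*c^3 + c^2*(-279*r - 502) + c*(-27*r^2 - 121*r - 120) - 3*r^2 - 10*r - 8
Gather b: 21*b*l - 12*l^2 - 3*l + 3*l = 21*b*l - 12*l^2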